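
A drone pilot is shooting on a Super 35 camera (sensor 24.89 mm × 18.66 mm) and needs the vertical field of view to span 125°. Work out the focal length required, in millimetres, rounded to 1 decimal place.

From α = 2·arctan(h/2f) we get f = h / (2·tan(α/2)).
With h = 18.66 mm and α/2 = 62.5°, tan(α/2) ≈ 1.92098, so f ≈ 18.66 / 3.84196 ≈ 4.8569 mm.

4.9 mm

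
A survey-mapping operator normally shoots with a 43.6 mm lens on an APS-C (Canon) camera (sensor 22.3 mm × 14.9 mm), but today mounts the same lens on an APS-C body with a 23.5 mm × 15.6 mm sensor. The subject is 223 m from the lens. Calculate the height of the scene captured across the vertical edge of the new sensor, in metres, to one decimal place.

79.8 m

The focal length stays 43.6 mm; the relevant sensor dimension is now h = 15.6 mm. Object distance dₒ = 223 m = 223000 mm.
Thin-lens field height W = h·(dₒ − f)/f = 15.6 × (223000 − 43.6)/43.6 ≈ 79773.391 mm = 79.7734 m.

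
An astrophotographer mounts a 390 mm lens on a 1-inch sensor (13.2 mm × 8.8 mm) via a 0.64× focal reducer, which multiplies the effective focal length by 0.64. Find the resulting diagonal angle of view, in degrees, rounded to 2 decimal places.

Effective focal length f = 390 × 0.64 = 249.6 mm.
Sensor diagonal = √(13.2² + 8.8²) = √251.6800 ≈ 15.8644 mm.
α = 2·arctan(15.864 / (2 × 249.6)) = 2·arctan(0.03178) ≈ 3.6405°.

3.64°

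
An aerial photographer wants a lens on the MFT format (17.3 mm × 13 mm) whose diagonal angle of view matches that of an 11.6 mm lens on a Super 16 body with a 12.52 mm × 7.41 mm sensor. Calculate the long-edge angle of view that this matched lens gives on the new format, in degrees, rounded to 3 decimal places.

53.251°

Sensor diagonal = √(12.52² + 7.41²) = √211.6585 ≈ 14.5485 mm.
Sensor diagonal = √(17.3² + 13²) = √468.2900 ≈ 21.6400 mm.
Equal diagonal AOV ⇒ f₂ = f₁ · 21.6400/14.5485 = 11.6 × 1.48744 ≈ 17.2543 mm.
Long-edge AOV on the new format = 2·arctan(17.3 / (2 × 17.2543)) = 2·arctan(0.50132) ≈ 53.2514°.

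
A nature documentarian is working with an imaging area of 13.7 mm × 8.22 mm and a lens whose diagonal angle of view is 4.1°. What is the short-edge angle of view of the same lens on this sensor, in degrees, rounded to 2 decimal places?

Sensor diagonal = √(13.7² + 8.22²) = √255.2584 ≈ 15.9768 mm.
From the diagonal AOV: f = 15.9768 / (2·tan(2.05°)) = 15.9768 / 0.07159 ≈ 223.1739 mm.
Short-edge AOV = 2·arctan(8.22 / (2 × 223.1739)) = 2·arctan(0.01842) ≈ 2.1101°.

2.11°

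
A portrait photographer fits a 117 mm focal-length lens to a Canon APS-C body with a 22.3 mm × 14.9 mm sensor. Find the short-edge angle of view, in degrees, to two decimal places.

Angle of view α = 2·arctan(h/2f) with h = 14.9 mm and f = 117 mm.
h/2f = 0.06368; arctan(0.06368) ≈ 3.6434°, so α ≈ 7.2868°.

7.29°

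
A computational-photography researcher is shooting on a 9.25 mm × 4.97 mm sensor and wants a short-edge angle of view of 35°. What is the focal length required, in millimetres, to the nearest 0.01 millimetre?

From α = 2·arctan(h/2f) we get f = h / (2·tan(α/2)).
With h = 4.97 mm and α/2 = 17.5°, tan(α/2) ≈ 0.31530, so f ≈ 4.97 / 0.63060 ≈ 7.8814 mm.

7.88 mm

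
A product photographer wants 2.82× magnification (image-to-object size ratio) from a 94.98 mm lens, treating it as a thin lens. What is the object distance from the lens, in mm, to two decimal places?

With m = dᵢ/dₒ and 1/f = 1/dₒ + 1/dᵢ, substituting dᵢ = m·dₒ gives 1/f = (1 + 1/m)/dₒ, hence dₒ = f·(1 + 1/m).
dₒ = 94.98 × (1 + 1/2.82) = 94.98 × 1.35461 ≈ 128.661 mm.

128.66 mm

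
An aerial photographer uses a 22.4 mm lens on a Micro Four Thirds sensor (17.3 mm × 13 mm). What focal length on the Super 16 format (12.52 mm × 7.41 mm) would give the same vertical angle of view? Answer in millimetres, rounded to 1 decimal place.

Equal angle of view means equal height/f ratio, so f₂ = f₁ · (height₂/height₁) = 22.4 × 7.41/13.
f₂ = 22.4 × 0.57000 ≈ 12.768 mm.

12.8 mm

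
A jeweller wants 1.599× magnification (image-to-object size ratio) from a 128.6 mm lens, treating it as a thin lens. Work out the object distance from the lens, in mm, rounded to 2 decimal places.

209.03 mm

With m = dᵢ/dₒ and 1/f = 1/dₒ + 1/dᵢ, substituting dᵢ = m·dₒ gives 1/f = (1 + 1/m)/dₒ, hence dₒ = f·(1 + 1/m).
dₒ = 128.6 × (1 + 1/1.599) = 128.6 × 1.62539 ≈ 209.025 mm.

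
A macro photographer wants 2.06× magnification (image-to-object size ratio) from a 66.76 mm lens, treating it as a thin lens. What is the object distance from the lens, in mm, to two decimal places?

99.17 mm

With m = dᵢ/dₒ and 1/f = 1/dₒ + 1/dᵢ, substituting dᵢ = m·dₒ gives 1/f = (1 + 1/m)/dₒ, hence dₒ = f·(1 + 1/m).
dₒ = 66.76 × (1 + 1/2.06) = 66.76 × 1.48544 ≈ 99.168 mm.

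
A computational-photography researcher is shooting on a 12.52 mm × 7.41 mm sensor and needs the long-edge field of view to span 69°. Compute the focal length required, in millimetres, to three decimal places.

9.108 mm

From α = 2·arctan(w/2f) we get f = w / (2·tan(α/2)).
With w = 12.52 mm and α/2 = 34.5°, tan(α/2) ≈ 0.68728, so f ≈ 12.52 / 1.37456 ≈ 9.1084 mm.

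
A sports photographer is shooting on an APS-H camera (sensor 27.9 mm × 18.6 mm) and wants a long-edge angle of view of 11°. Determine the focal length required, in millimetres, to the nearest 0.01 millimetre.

From α = 2·arctan(w/2f) we get f = w / (2·tan(α/2)).
With w = 27.9 mm and α/2 = 5.5°, tan(α/2) ≈ 0.09629, so f ≈ 27.9 / 0.19258 ≈ 144.8763 mm.

144.88 mm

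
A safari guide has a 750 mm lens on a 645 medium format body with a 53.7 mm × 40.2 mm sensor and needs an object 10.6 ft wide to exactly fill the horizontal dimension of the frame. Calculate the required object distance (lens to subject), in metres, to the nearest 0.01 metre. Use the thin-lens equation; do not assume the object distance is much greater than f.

45.87 m

W: 10.6 ft × 304.8 mm/ft = 3230.88 mm.
Magnification m = w/W = dᵢ/dₒ; combined with 1/f = 1/dₒ + 1/dᵢ this gives dₒ = f·(1 + W/w).
dₒ = 750 mm × (1 + 3230.88/53.7) = 750 × 61.1654 ≈ 45874.021 mm = 45.874 m.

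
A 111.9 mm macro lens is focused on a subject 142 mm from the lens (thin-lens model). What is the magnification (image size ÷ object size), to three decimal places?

Thin lens: 1/f = 1/dₒ + 1/dᵢ → 1/dᵢ = 1/111.9 − 1/142 = 0.0018943 mm⁻¹, so dᵢ ≈ 527.9003 mm.
Magnification m = dᵢ/dₒ = 527.9003/142 ≈ 3.71761.

3.718×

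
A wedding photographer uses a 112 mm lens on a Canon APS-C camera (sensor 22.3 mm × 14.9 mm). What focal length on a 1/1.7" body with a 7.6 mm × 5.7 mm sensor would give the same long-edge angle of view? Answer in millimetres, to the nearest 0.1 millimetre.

38.2 mm

Equal angle of view means equal width/f ratio, so f₂ = f₁ · (width₂/width₁) = 112 × 7.6/22.3.
f₂ = 112 × 0.34081 ≈ 38.170 mm.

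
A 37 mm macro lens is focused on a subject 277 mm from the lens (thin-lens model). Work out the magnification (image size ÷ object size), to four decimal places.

Thin lens: 1/f = 1/dₒ + 1/dᵢ → 1/dᵢ = 1/37 − 1/277 = 0.0234169 mm⁻¹, so dᵢ ≈ 42.7042 mm.
Magnification m = dᵢ/dₒ = 42.7042/277 ≈ 0.15417.

0.1542×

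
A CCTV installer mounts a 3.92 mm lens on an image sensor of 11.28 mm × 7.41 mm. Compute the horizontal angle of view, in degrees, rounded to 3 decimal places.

Angle of view α = 2·arctan(w/2f) with w = 11.28 mm and f = 3.92 mm.
w/2f = 1.43878; arctan(1.43878) ≈ 55.1993°, so α ≈ 110.3987°.

110.399°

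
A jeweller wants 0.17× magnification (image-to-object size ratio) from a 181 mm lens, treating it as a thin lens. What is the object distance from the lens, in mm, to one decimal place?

With m = dᵢ/dₒ and 1/f = 1/dₒ + 1/dᵢ, substituting dᵢ = m·dₒ gives 1/f = (1 + 1/m)/dₒ, hence dₒ = f·(1 + 1/m).
dₒ = 181 × (1 + 1/0.17) = 181 × 6.88235 ≈ 1245.706 mm.

1245.7 mm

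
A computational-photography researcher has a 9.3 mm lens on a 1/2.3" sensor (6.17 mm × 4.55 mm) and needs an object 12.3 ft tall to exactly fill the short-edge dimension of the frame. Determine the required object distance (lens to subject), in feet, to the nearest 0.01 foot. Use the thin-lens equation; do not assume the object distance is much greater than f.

W: 12.3 ft × 304.8 mm/ft = 3749.04 mm.
Magnification m = h/W = dᵢ/dₒ; combined with 1/f = 1/dₒ + 1/dᵢ this gives dₒ = f·(1 + W/h).
dₒ = 9.3 mm × (1 + 3749.04/4.55) = 9.3 × 824.9648 ≈ 7672.173 mm = 7672.173/304.8 ft = 25.1712 ft.

25.17 ft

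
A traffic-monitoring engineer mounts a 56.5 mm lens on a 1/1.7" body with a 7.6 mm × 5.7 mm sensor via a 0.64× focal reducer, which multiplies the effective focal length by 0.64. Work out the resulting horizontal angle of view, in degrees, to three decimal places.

11.998°

Effective focal length f = 56.5 × 0.64 = 36.16 mm.
α = 2·arctan(7.6 / (2 × 36.16)) = 2·arctan(0.10509) ≈ 11.9982°.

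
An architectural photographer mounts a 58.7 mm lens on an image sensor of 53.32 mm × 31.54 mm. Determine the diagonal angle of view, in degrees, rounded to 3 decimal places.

55.640°

Sensor diagonal = √(53.32² + 31.54²) = √3837.7940 ≈ 61.9499 mm.
Angle of view α = 2·arctan(d/2f) with d = 61.9499 mm and f = 58.7 mm.
d/2f = 0.52768; arctan(0.52768) ≈ 27.8198°, so α ≈ 55.6397°.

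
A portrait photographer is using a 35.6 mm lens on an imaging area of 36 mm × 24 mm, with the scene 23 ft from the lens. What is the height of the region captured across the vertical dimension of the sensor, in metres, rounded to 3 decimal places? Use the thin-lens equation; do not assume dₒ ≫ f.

4.702 m

dₒ: 23 ft × 304.8 mm/ft = 7010.40 mm.
Similar triangles through the lens centre give W/dₒ = h/dᵢ; with 1/f = 1/dₒ + 1/dᵢ this gives W = h·(dₒ − f)/f.
W = 24 mm × (7010.4 − 35.6) / 35.6 = 24 × 195.9213 ≈ 4702.112 mm = 4.70211 m.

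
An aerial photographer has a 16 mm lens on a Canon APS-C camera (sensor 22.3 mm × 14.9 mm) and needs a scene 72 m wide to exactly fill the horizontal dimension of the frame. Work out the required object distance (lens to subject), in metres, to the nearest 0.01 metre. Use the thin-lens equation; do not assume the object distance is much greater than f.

51.68 m

W: 72 m = 72000 mm.
Magnification m = w/W = dᵢ/dₒ; combined with 1/f = 1/dₒ + 1/dᵢ this gives dₒ = f·(1 + W/w).
dₒ = 16 mm × (1 + 72000/22.3) = 16 × 3229.6996 ≈ 51675.193 mm = 51.6752 m.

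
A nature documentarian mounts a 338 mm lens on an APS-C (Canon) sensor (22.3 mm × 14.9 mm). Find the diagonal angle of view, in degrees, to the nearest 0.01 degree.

4.54°

Sensor diagonal = √(22.3² + 14.9²) = √719.3000 ≈ 26.8198 mm.
Angle of view α = 2·arctan(d/2f) with d = 26.8198 mm and f = 338 mm.
d/2f = 0.03967; arctan(0.03967) ≈ 2.2720°, so α ≈ 4.5439°.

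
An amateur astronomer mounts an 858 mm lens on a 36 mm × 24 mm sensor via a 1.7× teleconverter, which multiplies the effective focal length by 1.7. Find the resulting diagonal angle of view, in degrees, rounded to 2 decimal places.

Effective focal length f = 858 × 1.7 = 1458.6 mm.
Sensor diagonal = √(36² + 24²) = √1872.0000 ≈ 43.2666 mm.
α = 2·arctan(43.267 / (2 × 1458.6)) = 2·arctan(0.01483) ≈ 1.6994°.

1.70°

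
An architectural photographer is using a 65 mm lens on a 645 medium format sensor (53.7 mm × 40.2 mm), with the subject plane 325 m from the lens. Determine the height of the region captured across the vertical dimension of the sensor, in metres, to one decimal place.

dₒ: 325 m = 325000 mm.
Similar triangles through the lens centre give W/dₒ = h/dᵢ; with 1/f = 1/dₒ + 1/dᵢ this gives W = h·(dₒ − f)/f.
W = 40.2 mm × (325000 − 65) / 65 = 40.2 × 4999.0000 ≈ 200959.800 mm = 200.96 m.

201.0 m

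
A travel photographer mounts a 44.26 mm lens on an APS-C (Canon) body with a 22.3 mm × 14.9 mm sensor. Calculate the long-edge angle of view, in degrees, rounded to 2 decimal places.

28.28°

Angle of view α = 2·arctan(w/2f) with w = 22.3 mm and f = 44.26 mm.
w/2f = 0.25192; arctan(0.25192) ≈ 14.1398°, so α ≈ 28.2795°.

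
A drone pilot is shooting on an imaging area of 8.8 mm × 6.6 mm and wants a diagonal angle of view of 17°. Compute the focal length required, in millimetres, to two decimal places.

36.80 mm

Sensor diagonal = √(8.8² + 6.6²) = √121.0000 ≈ 11.0000 mm.
From α = 2·arctan(d/2f) we get f = d / (2·tan(α/2)).
With d = 11.0000 mm and α/2 = 8.5°, tan(α/2) ≈ 0.14945, so f ≈ 11.0000 / 0.29890 ≈ 36.8014 mm.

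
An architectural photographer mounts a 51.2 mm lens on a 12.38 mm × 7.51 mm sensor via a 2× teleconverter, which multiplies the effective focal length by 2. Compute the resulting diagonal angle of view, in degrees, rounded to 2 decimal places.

Effective focal length f = 51.2 × 2 = 102.4 mm.
Sensor diagonal = √(12.38² + 7.51²) = √209.6645 ≈ 14.4798 mm.
α = 2·arctan(14.480 / (2 × 102.4)) = 2·arctan(0.07070) ≈ 8.0884°.

8.09°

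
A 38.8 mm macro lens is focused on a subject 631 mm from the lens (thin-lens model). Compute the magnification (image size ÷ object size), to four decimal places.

0.0655×

Thin lens: 1/f = 1/dₒ + 1/dᵢ → 1/dᵢ = 1/38.8 − 1/631 = 0.0241884 mm⁻¹, so dᵢ ≈ 41.3421 mm.
Magnification m = dᵢ/dₒ = 41.3421/631 ≈ 0.06552.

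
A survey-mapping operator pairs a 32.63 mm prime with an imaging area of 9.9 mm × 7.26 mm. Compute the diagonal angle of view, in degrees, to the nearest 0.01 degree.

21.31°

Sensor diagonal = √(9.9² + 7.26²) = √150.7176 ≈ 12.2767 mm.
Angle of view α = 2·arctan(d/2f) with d = 12.2767 mm and f = 32.63 mm.
d/2f = 0.18812; arctan(0.18812) ≈ 10.6540°, so α ≈ 21.3079°.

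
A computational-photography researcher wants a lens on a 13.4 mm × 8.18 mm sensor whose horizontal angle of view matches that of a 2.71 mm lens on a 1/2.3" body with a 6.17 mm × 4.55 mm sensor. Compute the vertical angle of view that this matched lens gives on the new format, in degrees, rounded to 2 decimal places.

Equal horizontal AOV ⇒ f₂ = f₁ · 13.4/6.17 = 2.71 × 2.17180 ≈ 5.8856 mm.
Vertical AOV on the new format = 2·arctan(8.18 / (2 × 5.8856)) = 2·arctan(0.69492) ≈ 69.5924°.

69.59°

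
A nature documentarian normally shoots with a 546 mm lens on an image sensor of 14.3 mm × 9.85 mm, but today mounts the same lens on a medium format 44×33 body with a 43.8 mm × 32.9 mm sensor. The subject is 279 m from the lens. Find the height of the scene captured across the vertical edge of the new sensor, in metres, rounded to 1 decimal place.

The focal length stays 546 mm; the relevant sensor dimension is now h = 32.9 mm. Object distance dₒ = 279 m = 279000 mm.
Thin-lens field height W = h·(dₒ − f)/f = 32.9 × (279000 − 546)/546 ≈ 16778.638 mm = 16.7786 m.

16.8 m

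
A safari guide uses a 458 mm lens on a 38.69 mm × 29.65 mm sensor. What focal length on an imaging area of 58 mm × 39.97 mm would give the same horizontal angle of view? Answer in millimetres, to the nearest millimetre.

687 mm

Equal angle of view means equal width/f ratio, so f₂ = f₁ · (width₂/width₁) = 458 × 58/38.69.
f₂ = 458 × 1.49910 ≈ 686.586 mm.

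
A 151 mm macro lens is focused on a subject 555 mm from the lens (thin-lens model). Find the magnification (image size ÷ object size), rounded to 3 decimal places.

0.374×

Thin lens: 1/f = 1/dₒ + 1/dᵢ → 1/dᵢ = 1/151 − 1/555 = 0.0048207 mm⁻¹, so dᵢ ≈ 207.4381 mm.
Magnification m = dᵢ/dₒ = 207.4381/555 ≈ 0.37376.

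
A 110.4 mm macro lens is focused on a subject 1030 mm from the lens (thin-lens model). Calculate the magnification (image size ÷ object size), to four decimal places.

Thin lens: 1/f = 1/dₒ + 1/dᵢ → 1/dᵢ = 1/110.4 − 1/1030 = 0.0080871 mm⁻¹, so dᵢ ≈ 123.6538 mm.
Magnification m = dᵢ/dₒ = 123.6538/1030 ≈ 0.12005.

0.1201×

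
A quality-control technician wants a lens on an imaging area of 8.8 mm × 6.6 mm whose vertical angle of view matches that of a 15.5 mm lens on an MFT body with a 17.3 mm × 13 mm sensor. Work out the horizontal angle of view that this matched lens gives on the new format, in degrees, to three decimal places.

58.423°

Equal vertical AOV ⇒ f₂ = f₁ · 6.6/13 = 15.5 × 0.50769 ≈ 7.8692 mm.
Horizontal AOV on the new format = 2·arctan(8.8 / (2 × 7.8692)) = 2·arctan(0.55914) ≈ 58.4226°.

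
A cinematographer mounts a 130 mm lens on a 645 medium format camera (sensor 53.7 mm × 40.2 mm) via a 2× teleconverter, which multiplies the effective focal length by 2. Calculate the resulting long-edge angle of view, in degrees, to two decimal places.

Effective focal length f = 130 × 2 = 260 mm.
α = 2·arctan(53.7 / (2 × 260)) = 2·arctan(0.10327) ≈ 11.7920°.

11.79°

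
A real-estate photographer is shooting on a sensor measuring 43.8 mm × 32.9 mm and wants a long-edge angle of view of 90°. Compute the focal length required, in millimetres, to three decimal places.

From α = 2·arctan(w/2f) we get f = w / (2·tan(α/2)).
With w = 43.8 mm and α/2 = 45°, tan(α/2) ≈ 1.00000, so f ≈ 43.8 / 2.00000 ≈ 21.9000 mm.

21.900 mm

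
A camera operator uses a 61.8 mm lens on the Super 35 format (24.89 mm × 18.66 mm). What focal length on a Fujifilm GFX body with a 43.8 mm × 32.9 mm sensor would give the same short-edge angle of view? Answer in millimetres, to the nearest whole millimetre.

Equal angle of view means equal height/f ratio, so f₂ = f₁ · (height₂/height₁) = 61.8 × 32.9/18.66.
f₂ = 61.8 × 1.76313 ≈ 108.961 mm.

109 mm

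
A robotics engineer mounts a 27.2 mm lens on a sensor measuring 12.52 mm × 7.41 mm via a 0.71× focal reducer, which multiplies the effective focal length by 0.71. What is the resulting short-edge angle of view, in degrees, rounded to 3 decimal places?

21.720°

Effective focal length f = 27.2 × 0.71 = 19.312 mm.
α = 2·arctan(7.41 / (2 × 19.312)) = 2·arctan(0.19185) ≈ 21.7204°.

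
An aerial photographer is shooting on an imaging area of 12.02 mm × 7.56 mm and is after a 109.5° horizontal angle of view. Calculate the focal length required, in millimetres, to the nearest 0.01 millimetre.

4.25 mm

From α = 2·arctan(w/2f) we get f = w / (2·tan(α/2)).
With w = 12.02 mm and α/2 = 54.75°, tan(α/2) ≈ 1.41497, so f ≈ 12.02 / 2.82993 ≈ 4.2474 mm.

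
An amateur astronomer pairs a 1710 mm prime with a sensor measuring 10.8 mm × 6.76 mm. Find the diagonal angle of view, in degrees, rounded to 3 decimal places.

0.427°

Sensor diagonal = √(10.8² + 6.76²) = √162.3376 ≈ 12.7412 mm.
Angle of view α = 2·arctan(d/2f) with d = 12.7412 mm and f = 1710 mm.
d/2f = 0.00373; arctan(0.00373) ≈ 0.2135°, so α ≈ 0.4269°.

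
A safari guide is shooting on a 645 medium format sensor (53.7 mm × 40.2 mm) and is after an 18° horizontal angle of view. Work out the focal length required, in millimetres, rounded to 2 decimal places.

169.52 mm

From α = 2·arctan(w/2f) we get f = w / (2·tan(α/2)).
With w = 53.7 mm and α/2 = 9°, tan(α/2) ≈ 0.15838, so f ≈ 53.7 / 0.31677 ≈ 169.5242 mm.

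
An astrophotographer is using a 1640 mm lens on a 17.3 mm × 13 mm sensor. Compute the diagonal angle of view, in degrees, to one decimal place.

0.8°

Sensor diagonal = √(17.3² + 13²) = √468.2900 ≈ 21.6400 mm.
Angle of view α = 2·arctan(d/2f) with d = 21.6400 mm and f = 1640 mm.
d/2f = 0.00660; arctan(0.00660) ≈ 0.3780°, so α ≈ 0.7560°.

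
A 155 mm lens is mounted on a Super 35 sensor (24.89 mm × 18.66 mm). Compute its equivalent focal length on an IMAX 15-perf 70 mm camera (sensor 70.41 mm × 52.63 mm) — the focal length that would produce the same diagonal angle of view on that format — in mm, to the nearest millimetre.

Sensor diagonal = √(24.89² + 18.66²) = √967.7077 ≈ 31.1080 mm.
Sensor diagonal = √(70.41² + 52.63²) = √7727.4850 ≈ 87.9061 mm.
Equal angle of view means equal diagonal/f ratio, so f₂ = f₁ · (diagonal₂/diagonal₁) = 155 × 87.9061/31.1080.
f₂ = 155 × 2.82584 ≈ 438.005 mm.

438 mm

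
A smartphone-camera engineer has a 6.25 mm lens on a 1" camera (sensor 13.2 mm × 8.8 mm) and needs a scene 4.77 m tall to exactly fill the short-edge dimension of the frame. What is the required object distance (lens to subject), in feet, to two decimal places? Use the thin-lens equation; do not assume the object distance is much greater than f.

W: 4.77 m = 4770 mm.
Magnification m = h/W = dᵢ/dₒ; combined with 1/f = 1/dₒ + 1/dᵢ this gives dₒ = f·(1 + W/h).
dₒ = 6.25 mm × (1 + 4770/8.8) = 6.25 × 543.0455 ≈ 3394.034 mm = 3394.034/304.8 ft = 11.1353 ft.

11.14 ft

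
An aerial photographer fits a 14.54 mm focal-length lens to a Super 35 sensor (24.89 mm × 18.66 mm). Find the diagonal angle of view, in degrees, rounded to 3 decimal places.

93.860°

Sensor diagonal = √(24.89² + 18.66²) = √967.7077 ≈ 31.1080 mm.
Angle of view α = 2·arctan(d/2f) with d = 31.1080 mm and f = 14.54 mm.
d/2f = 1.06974; arctan(1.06974) ≈ 46.9298°, so α ≈ 93.8596°.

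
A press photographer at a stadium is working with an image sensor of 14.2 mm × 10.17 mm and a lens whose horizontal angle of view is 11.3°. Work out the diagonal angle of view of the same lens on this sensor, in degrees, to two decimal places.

From the horizontal AOV: f = 14.2 / (2·tan(5.65°)) = 14.2 / 0.19786 ≈ 71.7665 mm.
Sensor diagonal = √(14.2² + 10.17²) = √305.0689 ≈ 17.4662 mm.
Diagonal AOV = 2·arctan(17.4662 / (2 × 71.7665)) = 2·arctan(0.12169) ≈ 13.8762°.

13.88°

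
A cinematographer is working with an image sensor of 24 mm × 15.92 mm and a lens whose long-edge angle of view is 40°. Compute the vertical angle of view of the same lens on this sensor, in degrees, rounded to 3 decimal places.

27.147°

From the long-edge AOV: f = 24 / (2·tan(20°)) = 24 / 0.72794 ≈ 32.9697 mm.
Vertical AOV = 2·arctan(15.92 / (2 × 32.9697)) = 2·arctan(0.24143) ≈ 27.1467°.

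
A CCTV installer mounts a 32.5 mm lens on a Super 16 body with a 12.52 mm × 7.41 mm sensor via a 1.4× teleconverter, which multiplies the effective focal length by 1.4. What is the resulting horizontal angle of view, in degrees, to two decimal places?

Effective focal length f = 32.5 × 1.4 = 45.5 mm.
α = 2·arctan(12.52 / (2 × 45.5)) = 2·arctan(0.13758) ≈ 15.6674°.

15.67°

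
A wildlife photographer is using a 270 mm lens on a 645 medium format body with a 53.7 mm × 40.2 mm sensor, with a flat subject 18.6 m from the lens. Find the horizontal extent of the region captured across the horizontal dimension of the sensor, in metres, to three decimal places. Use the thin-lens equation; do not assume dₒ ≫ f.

3.646 m

dₒ: 18.6 m = 18600 mm.
Similar triangles through the lens centre give W/dₒ = w/dᵢ; with 1/f = 1/dₒ + 1/dᵢ this gives W = w·(dₒ − f)/f.
W = 53.7 mm × (18600 − 270) / 270 = 53.7 × 67.8889 ≈ 3645.633 mm = 3.64563 m.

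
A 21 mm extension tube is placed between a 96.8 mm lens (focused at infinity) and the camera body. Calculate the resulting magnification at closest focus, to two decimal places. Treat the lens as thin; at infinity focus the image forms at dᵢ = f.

0.22×

The tube moves the image plane from f to f + e, so dᵢ = 96.8 + 21 = 117.8 mm. Focus is achieved when 1/f = 1/dₒ + 1/dᵢ, giving dₒ = 1/(1/f − 1/(f+e)).
Magnification m = dᵢ/dₒ = (f+e)·(1/f − 1/(f+e)) = e/f = 21/96.8 ≈ 0.2169.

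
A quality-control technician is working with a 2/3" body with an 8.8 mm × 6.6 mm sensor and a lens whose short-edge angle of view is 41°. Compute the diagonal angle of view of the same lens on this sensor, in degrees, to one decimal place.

63.9°

From the short-edge AOV: f = 6.6 / (2·tan(20.5°)) = 6.6 / 0.74777 ≈ 8.8263 mm.
Sensor diagonal = √(8.8² + 6.6²) = √121.0000 ≈ 11.0000 mm.
Diagonal AOV = 2·arctan(11.0000 / (2 × 8.8263)) = 2·arctan(0.62314) ≈ 63.8575°.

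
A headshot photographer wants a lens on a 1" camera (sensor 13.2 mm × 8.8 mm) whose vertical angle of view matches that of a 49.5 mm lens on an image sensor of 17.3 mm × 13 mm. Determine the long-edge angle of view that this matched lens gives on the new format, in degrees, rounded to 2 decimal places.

22.29°

Equal vertical AOV ⇒ f₂ = f₁ · 8.8/13 = 49.5 × 0.67692 ≈ 33.5077 mm.
Long-edge AOV on the new format = 2·arctan(13.2 / (2 × 33.5077)) = 2·arctan(0.19697) ≈ 22.2858°.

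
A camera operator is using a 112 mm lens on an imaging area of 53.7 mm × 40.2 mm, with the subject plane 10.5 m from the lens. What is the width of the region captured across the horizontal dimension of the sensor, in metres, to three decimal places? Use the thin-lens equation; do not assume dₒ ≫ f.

dₒ: 10.5 m = 10500 mm.
Similar triangles through the lens centre give W/dₒ = w/dᵢ; with 1/f = 1/dₒ + 1/dᵢ this gives W = w·(dₒ − f)/f.
W = 53.7 mm × (10500 − 112) / 112 = 53.7 × 92.7500 ≈ 4980.675 mm = 4.98067 m.

4.981 m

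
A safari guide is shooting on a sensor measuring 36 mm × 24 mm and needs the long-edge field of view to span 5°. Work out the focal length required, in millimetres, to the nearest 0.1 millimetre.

412.3 mm

From α = 2·arctan(w/2f) we get f = w / (2·tan(α/2)).
With w = 36 mm and α/2 = 2.5°, tan(α/2) ≈ 0.04366, so f ≈ 36 / 0.08732 ≈ 412.2678 mm.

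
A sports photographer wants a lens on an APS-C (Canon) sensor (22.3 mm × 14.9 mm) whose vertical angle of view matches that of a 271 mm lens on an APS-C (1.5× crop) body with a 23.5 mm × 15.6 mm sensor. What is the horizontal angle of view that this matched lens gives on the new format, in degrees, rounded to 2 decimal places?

4.93°

Equal vertical AOV ⇒ f₂ = f₁ · 14.9/15.6 = 271 × 0.95513 ≈ 258.8397 mm.
Horizontal AOV on the new format = 2·arctan(22.3 / (2 × 258.8397)) = 2·arctan(0.04308) ≈ 4.9332°.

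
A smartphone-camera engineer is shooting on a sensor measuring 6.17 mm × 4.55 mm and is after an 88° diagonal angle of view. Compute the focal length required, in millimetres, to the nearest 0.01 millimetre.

Sensor diagonal = √(6.17² + 4.55²) = √58.7714 ≈ 7.6663 mm.
From α = 2·arctan(d/2f) we get f = d / (2·tan(α/2)).
With d = 7.6663 mm and α/2 = 44°, tan(α/2) ≈ 0.96569, so f ≈ 7.6663 / 1.93138 ≈ 3.9693 mm.

3.97 mm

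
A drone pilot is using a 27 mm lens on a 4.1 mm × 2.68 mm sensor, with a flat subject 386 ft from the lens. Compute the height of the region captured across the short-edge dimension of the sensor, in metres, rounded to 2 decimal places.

dₒ: 386 ft × 304.8 mm/ft = 117652.80 mm.
Similar triangles through the lens centre give W/dₒ = h/dᵢ; with 1/f = 1/dₒ + 1/dᵢ this gives W = h·(dₒ − f)/f.
W = 2.68 mm × (117653 − 27) / 27 = 2.68 × 4356.5110 ≈ 11675.449 mm = 11.6754 m.

11.68 m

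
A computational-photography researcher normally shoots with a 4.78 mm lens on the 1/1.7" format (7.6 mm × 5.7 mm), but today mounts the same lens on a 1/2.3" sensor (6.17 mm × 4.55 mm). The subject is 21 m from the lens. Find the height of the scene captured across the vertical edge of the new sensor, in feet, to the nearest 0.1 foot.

The focal length stays 4.78 mm; the relevant sensor dimension is now h = 4.55 mm. Object distance dₒ = 21 m = 21000 mm.
Thin-lens field height W = h·(dₒ − f)/f = 4.55 × (21000 − 4.78)/4.78 ≈ 19984.990 mm = 19984.990/304.8 ft = 65.5676 ft.

65.6 ft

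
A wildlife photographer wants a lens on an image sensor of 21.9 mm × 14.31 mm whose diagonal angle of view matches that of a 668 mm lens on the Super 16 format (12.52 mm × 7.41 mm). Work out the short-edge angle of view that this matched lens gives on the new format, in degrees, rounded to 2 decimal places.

0.68°

Sensor diagonal = √(12.52² + 7.41²) = √211.6585 ≈ 14.5485 mm.
Sensor diagonal = √(21.9² + 14.31²) = √684.3861 ≈ 26.1608 mm.
Equal diagonal AOV ⇒ f₂ = f₁ · 26.1608/14.5485 = 668 × 1.79818 ≈ 1201.1831 mm.
Short-edge AOV on the new format = 2·arctan(14.31 / (2 × 1201.1831)) = 2·arctan(0.00596) ≈ 0.6826°.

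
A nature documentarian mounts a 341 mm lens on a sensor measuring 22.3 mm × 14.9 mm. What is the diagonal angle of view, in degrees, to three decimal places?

4.504°

Sensor diagonal = √(22.3² + 14.9²) = √719.3000 ≈ 26.8198 mm.
Angle of view α = 2·arctan(d/2f) with d = 26.8198 mm and f = 341 mm.
d/2f = 0.03933; arctan(0.03933) ≈ 2.2520°, so α ≈ 4.5040°.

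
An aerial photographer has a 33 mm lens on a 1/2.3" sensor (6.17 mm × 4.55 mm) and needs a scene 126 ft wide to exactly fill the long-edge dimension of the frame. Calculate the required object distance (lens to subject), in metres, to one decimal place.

205.4 m

W: 126 ft × 304.8 mm/ft = 38404.80 mm.
Magnification m = w/W = dᵢ/dₒ; combined with 1/f = 1/dₒ + 1/dᵢ this gives dₒ = f·(1 + W/w).
dₒ = 33 mm × (1 + 38404.8/6.17) = 33 × 6225.4406 ≈ 205439.541 mm = 205.44 m.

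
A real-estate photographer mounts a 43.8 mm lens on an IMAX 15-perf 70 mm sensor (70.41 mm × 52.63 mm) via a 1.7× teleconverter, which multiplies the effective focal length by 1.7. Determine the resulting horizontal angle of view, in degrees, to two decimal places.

Effective focal length f = 43.8 × 1.7 = 74.46 mm.
α = 2·arctan(70.41 / (2 × 74.46)) = 2·arctan(0.47280) ≈ 50.6100°.

50.61°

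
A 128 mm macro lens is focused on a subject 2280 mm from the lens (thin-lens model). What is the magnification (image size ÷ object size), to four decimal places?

0.0595×

Thin lens: 1/f = 1/dₒ + 1/dᵢ → 1/dᵢ = 1/128 − 1/2280 = 0.0073739 mm⁻¹, so dᵢ ≈ 135.6134 mm.
Magnification m = dᵢ/dₒ = 135.6134/2280 ≈ 0.05948.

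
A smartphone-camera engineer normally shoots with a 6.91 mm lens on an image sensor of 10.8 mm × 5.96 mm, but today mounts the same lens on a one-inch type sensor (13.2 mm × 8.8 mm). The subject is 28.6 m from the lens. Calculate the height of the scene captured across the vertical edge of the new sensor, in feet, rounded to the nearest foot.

The focal length stays 6.91 mm; the relevant sensor dimension is now h = 8.8 mm. Object distance dₒ = 28.6 m = 28600 mm.
Thin-lens field height W = h·(dₒ − f)/f = 8.8 × (28600 − 6.91)/6.91 ≈ 36413.776 mm = 36413.776/304.8 ft = 119.468 ft.

119 ft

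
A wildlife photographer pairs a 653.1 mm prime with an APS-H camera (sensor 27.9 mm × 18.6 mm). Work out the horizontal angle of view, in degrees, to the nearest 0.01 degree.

Angle of view α = 2·arctan(w/2f) with w = 27.9 mm and f = 653.1 mm.
w/2f = 0.02136; arctan(0.02136) ≈ 1.2236°, so α ≈ 2.4473°.

2.45°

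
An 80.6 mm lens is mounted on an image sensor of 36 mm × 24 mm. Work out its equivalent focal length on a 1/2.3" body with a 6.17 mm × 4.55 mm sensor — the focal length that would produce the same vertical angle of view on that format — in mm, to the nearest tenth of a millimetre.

Equal angle of view means equal height/f ratio, so f₂ = f₁ · (height₂/height₁) = 80.6 × 4.55/24.
f₂ = 80.6 × 0.18958 ≈ 15.280 mm.

15.3 mm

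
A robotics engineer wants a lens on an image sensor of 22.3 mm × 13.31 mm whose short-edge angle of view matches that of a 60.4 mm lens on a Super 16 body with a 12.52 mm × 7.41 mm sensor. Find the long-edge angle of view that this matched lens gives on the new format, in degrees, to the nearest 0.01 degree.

Equal short-edge AOV ⇒ f₂ = f₁ · 13.31/7.41 = 60.4 × 1.79622 ≈ 108.4918 mm.
Long-edge AOV on the new format = 2·arctan(22.3 / (2 × 108.4918)) = 2·arctan(0.10277) ≈ 11.7357°.

11.74°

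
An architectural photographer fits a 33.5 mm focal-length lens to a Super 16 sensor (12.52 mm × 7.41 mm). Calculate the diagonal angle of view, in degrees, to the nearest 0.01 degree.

24.50°

Sensor diagonal = √(12.52² + 7.41²) = √211.6585 ≈ 14.5485 mm.
Angle of view α = 2·arctan(d/2f) with d = 14.5485 mm and f = 33.5 mm.
d/2f = 0.21714; arctan(0.21714) ≈ 12.2511°, so α ≈ 24.5022°.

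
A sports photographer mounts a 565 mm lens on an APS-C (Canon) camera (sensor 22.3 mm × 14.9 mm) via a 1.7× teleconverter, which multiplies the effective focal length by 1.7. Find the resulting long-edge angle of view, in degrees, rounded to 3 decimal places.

1.330°

Effective focal length f = 565 × 1.7 = 960.5 mm.
α = 2·arctan(22.3 / (2 × 960.5)) = 2·arctan(0.01161) ≈ 1.3302°.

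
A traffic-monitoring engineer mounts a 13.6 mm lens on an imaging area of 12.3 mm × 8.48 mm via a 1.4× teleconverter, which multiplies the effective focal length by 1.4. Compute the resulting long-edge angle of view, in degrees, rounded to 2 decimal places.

35.80°

Effective focal length f = 13.6 × 1.4 = 19.04 mm.
α = 2·arctan(12.3 / (2 × 19.04)) = 2·arctan(0.32300) ≈ 35.8013°.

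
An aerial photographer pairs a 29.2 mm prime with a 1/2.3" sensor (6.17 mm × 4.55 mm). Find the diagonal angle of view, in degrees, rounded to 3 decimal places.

14.957°

Sensor diagonal = √(6.17² + 4.55²) = √58.7714 ≈ 7.6663 mm.
Angle of view α = 2·arctan(d/2f) with d = 7.6663 mm and f = 29.2 mm.
d/2f = 0.13127; arctan(0.13127) ≈ 7.4785°, so α ≈ 14.9571°.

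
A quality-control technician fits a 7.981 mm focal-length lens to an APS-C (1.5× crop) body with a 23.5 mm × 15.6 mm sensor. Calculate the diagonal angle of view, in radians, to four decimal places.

2.1117 rad

Sensor diagonal = √(23.5² + 15.6²) = √795.6100 ≈ 28.2066 mm.
Angle of view α = 2·arctan(d/2f) with d = 28.2066 mm and f = 7.981 mm.
d/2f = 1.76711; arctan(1.76711) ≈ 1.0558 rad, so α ≈ 2.1117 rad.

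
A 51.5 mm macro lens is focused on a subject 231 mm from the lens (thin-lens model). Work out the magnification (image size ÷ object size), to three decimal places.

0.287×

Thin lens: 1/f = 1/dₒ + 1/dᵢ → 1/dᵢ = 1/51.5 − 1/231 = 0.0150885 mm⁻¹, so dᵢ ≈ 66.2758 mm.
Magnification m = dᵢ/dₒ = 66.2758/231 ≈ 0.28691.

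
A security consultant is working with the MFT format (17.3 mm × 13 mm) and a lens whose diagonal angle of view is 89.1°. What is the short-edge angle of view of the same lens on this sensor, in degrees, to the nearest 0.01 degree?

61.20°

Sensor diagonal = √(17.3² + 13²) = √468.2900 ≈ 21.6400 mm.
From the diagonal AOV: f = 21.6400 / (2·tan(44.55°)) = 21.6400 / 1.96883 ≈ 10.9913 mm.
Short-edge AOV = 2·arctan(13 / (2 × 10.9913)) = 2·arctan(0.59138) ≈ 61.1981°.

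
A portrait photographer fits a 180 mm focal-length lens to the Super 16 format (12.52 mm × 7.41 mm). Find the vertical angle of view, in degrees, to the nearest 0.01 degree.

2.36°

Angle of view α = 2·arctan(h/2f) with h = 7.41 mm and f = 180 mm.
h/2f = 0.02058; arctan(0.02058) ≈ 1.1792°, so α ≈ 2.3583°.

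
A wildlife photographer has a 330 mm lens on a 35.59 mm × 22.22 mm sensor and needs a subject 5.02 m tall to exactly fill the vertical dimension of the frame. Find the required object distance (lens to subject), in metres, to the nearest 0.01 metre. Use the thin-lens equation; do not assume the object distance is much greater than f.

W: 5.02 m = 5020 mm.
Magnification m = h/W = dᵢ/dₒ; combined with 1/f = 1/dₒ + 1/dᵢ this gives dₒ = f·(1 + W/h).
dₒ = 330 mm × (1 + 5020/22.22) = 330 × 226.9226 ≈ 74884.455 mm = 74.8845 m.

74.88 m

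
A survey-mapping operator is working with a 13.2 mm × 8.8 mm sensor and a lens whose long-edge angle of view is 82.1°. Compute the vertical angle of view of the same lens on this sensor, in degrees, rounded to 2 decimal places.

60.27°

From the long-edge AOV: f = 13.2 / (2·tan(41.05°)) = 13.2 / 1.74164 ≈ 7.5791 mm.
Vertical AOV = 2·arctan(8.8 / (2 × 7.5791)) = 2·arctan(0.58055) ≈ 60.2743°.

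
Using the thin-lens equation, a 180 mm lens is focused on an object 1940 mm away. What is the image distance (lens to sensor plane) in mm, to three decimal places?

1/dᵢ = 1/f − 1/dₒ = 1/180 − 1/1940 = 0.0050401 mm⁻¹.
dᵢ = 1/0.0050401 ≈ 198.4091 mm.

198.409 mm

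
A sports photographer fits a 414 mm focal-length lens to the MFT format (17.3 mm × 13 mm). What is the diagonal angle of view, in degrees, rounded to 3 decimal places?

Sensor diagonal = √(17.3² + 13²) = √468.2900 ≈ 21.6400 mm.
Angle of view α = 2·arctan(d/2f) with d = 21.6400 mm and f = 414 mm.
d/2f = 0.02614; arctan(0.02614) ≈ 1.4971°, so α ≈ 2.9942°.

2.994°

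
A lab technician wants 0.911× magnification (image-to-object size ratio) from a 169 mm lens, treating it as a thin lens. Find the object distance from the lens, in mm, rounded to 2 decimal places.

354.51 mm

With m = dᵢ/dₒ and 1/f = 1/dₒ + 1/dᵢ, substituting dᵢ = m·dₒ gives 1/f = (1 + 1/m)/dₒ, hence dₒ = f·(1 + 1/m).
dₒ = 169 × (1 + 1/0.911) = 169 × 2.09769 ≈ 354.510 mm.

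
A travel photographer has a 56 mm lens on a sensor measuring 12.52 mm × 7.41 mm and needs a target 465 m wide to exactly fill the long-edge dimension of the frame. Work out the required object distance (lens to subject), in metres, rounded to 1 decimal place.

W: 465 m = 465000 mm.
Magnification m = w/W = dᵢ/dₒ; combined with 1/f = 1/dₒ + 1/dᵢ this gives dₒ = f·(1 + W/w).
dₒ = 56 mm × (1 + 465000/12.52) = 56 × 37141.5751 ≈ 2079928.204 mm = 2079.93 m.

2079.9 m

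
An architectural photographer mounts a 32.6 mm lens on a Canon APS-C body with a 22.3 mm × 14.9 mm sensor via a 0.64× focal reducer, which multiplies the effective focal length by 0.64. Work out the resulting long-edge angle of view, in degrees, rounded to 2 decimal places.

56.24°

Effective focal length f = 32.6 × 0.64 = 20.864 mm.
α = 2·arctan(22.3 / (2 × 20.864)) = 2·arctan(0.53441) ≈ 56.2413°.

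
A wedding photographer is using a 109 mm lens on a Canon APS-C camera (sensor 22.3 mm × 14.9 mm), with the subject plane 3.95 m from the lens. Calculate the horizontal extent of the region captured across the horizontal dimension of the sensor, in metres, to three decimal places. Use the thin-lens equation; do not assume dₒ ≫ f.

dₒ: 3.95 m = 3950 mm.
Similar triangles through the lens centre give W/dₒ = w/dᵢ; with 1/f = 1/dₒ + 1/dᵢ this gives W = w·(dₒ − f)/f.
W = 22.3 mm × (3950 − 109) / 109 = 22.3 × 35.2385 ≈ 785.819 mm = 0.785819 m.

0.786 m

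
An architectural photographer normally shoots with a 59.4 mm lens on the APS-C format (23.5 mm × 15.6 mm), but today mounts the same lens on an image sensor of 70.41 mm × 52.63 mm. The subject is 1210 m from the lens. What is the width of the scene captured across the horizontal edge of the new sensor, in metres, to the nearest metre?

The focal length stays 59.4 mm; the relevant sensor dimension is now w = 70.41 mm. Object distance dₒ = 1210 m = 1.21e+06 mm.
Thin-lens field width W = w·(dₒ − f)/f = 70.41 × (1.21e+06 − 59.4)/59.4 ≈ 1434207.368 mm = 1434.21 m.

1434 m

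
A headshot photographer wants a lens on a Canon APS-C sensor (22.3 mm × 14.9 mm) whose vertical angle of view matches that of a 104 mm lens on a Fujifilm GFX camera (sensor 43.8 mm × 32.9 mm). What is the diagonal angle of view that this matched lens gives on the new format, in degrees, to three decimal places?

31.784°

Equal vertical AOV ⇒ f₂ = f₁ · 14.9/32.9 = 104 × 0.45289 ≈ 47.1003 mm.
Sensor diagonal = √(22.3² + 14.9²) = √719.3000 ≈ 26.8198 mm.
Diagonal AOV on the new format = 2·arctan(26.8198 / (2 × 47.1003)) = 2·arctan(0.28471) ≈ 31.7843°.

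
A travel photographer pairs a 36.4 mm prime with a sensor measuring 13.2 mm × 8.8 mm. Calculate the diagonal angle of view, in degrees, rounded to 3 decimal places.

Sensor diagonal = √(13.2² + 8.8²) = √251.6800 ≈ 15.8644 mm.
Angle of view α = 2·arctan(d/2f) with d = 15.8644 mm and f = 36.4 mm.
d/2f = 0.21792; arctan(0.21792) ≈ 12.2936°, so α ≈ 24.5872°.

24.587°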